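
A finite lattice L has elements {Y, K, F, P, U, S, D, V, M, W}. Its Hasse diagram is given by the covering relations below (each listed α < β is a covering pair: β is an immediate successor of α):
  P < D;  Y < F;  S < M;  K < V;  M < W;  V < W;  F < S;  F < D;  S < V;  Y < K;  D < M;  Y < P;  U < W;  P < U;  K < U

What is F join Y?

Common upper bounds of {F, Y}: D, F, M, S, V, W.
The least among these is F.

F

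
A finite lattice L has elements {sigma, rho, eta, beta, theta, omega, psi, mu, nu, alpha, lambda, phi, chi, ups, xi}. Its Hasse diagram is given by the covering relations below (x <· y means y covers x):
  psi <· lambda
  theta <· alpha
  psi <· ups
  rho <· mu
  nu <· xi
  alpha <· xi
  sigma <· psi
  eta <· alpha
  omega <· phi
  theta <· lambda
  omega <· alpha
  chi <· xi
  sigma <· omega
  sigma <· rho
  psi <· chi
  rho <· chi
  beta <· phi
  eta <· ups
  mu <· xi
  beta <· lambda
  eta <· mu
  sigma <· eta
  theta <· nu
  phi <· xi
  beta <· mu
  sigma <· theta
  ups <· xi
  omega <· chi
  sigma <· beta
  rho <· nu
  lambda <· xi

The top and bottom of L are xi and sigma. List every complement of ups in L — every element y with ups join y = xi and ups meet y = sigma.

Need y with ups ∨ y = xi and ups ∧ y = sigma.
Checking each element gives: beta, nu, omega, phi, rho, theta.

beta, nu, omega, phi, rho, theta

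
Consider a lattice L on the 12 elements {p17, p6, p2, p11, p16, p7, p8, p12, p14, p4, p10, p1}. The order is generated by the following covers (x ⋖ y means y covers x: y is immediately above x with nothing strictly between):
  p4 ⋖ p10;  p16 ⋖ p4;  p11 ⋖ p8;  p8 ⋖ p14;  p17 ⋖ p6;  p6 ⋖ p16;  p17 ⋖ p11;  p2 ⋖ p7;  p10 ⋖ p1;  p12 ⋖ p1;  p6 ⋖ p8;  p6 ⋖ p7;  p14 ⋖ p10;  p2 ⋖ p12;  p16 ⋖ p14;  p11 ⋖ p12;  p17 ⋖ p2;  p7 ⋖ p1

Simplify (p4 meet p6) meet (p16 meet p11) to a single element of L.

p17

p4 ∧ p6 = p6
p16 ∧ p11 = p17
p6 ∧ p17 = p17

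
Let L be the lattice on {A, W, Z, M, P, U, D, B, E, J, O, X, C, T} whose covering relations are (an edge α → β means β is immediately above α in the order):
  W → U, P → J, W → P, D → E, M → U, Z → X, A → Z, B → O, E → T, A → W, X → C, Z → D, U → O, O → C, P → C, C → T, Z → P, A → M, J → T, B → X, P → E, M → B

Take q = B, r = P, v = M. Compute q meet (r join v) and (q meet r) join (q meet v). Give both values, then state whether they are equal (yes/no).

B; M; no

r join v = C, so q meet (r join v) = B meet C = B.
q meet r = A and q meet v = M, so (q meet r) join (q meet v) = A join M = M.
Equal: no.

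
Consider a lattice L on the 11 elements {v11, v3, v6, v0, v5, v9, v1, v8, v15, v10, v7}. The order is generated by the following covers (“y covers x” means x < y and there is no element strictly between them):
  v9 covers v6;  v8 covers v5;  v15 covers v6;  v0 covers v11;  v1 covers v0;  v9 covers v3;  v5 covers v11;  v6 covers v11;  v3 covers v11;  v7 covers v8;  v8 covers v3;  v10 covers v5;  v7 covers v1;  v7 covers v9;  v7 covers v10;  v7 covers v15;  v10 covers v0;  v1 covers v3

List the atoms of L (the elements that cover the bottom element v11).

v0, v3, v5, v6

The atoms are exactly the elements that cover v11: v0, v3, v5, v6.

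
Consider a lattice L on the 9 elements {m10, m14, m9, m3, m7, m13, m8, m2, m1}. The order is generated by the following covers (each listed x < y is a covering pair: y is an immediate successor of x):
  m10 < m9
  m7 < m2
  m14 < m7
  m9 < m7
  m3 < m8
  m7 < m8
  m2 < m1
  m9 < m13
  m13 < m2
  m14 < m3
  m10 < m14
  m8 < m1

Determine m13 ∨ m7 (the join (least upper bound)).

m2

Common upper bounds of {m13, m7}: m1, m2.
The least among these is m2.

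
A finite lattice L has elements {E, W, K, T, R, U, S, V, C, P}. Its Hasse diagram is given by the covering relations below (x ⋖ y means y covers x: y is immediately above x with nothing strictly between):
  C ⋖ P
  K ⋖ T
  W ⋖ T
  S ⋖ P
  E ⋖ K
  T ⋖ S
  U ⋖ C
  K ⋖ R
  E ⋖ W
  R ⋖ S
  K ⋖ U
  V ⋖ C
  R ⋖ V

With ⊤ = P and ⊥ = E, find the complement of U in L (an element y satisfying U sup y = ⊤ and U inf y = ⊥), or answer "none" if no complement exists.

W

Need y with U ∨ y = P and U ∧ y = E.
Checking each element gives: W.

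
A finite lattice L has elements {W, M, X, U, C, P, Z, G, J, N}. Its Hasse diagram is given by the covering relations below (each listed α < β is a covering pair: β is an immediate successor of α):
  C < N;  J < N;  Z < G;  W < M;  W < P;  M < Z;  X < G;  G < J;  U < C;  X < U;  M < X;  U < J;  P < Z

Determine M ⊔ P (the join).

Z

Common upper bounds of {M, P}: G, J, N, Z.
The least among these is Z.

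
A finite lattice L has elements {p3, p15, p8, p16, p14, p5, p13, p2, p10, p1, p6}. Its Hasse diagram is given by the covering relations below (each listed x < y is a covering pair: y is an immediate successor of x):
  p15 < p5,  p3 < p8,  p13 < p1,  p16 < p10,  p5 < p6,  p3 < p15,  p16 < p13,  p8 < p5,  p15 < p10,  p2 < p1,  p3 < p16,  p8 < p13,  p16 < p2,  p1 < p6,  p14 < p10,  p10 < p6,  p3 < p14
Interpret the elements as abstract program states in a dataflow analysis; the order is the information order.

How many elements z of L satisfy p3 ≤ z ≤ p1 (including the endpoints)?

6

The interval [p3, p1] = {p1, p13, p16, p2, p3, p8}, which has 6 elements.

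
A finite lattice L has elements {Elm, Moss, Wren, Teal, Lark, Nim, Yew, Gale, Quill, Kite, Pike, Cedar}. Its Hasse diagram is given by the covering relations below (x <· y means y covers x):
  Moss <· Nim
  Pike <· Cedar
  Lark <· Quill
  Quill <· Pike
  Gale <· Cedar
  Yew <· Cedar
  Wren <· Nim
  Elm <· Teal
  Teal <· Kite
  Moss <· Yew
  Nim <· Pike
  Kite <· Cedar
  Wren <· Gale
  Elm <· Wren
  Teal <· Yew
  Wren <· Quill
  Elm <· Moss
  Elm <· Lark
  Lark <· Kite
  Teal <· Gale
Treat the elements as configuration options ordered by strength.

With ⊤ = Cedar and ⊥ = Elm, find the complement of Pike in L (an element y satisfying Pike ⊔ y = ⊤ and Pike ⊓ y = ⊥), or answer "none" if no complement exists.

Need y with Pike ∨ y = Cedar and Pike ∧ y = Elm.
Checking each element gives: Teal.

Teal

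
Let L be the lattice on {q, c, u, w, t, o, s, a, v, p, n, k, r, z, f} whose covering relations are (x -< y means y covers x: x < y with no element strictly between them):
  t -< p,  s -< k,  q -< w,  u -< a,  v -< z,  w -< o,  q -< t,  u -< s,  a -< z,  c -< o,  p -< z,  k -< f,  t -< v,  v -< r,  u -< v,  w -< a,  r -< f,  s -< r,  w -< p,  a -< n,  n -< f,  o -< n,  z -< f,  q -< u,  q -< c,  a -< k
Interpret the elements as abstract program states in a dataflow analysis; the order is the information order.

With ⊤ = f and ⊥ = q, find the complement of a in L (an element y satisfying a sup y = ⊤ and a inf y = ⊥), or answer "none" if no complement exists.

none

For every candidate y, either a ∨ y ≠ f or a ∧ y ≠ q; no complement exists.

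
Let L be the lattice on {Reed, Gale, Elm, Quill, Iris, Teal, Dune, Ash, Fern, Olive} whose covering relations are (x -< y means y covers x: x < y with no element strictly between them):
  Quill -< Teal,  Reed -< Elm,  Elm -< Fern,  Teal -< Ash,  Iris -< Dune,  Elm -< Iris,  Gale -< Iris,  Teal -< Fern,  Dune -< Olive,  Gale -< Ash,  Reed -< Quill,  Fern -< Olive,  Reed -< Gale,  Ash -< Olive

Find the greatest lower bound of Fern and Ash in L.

Common lower bounds of {Fern, Ash}: Quill, Reed, Teal.
The greatest among these is Teal.

Teal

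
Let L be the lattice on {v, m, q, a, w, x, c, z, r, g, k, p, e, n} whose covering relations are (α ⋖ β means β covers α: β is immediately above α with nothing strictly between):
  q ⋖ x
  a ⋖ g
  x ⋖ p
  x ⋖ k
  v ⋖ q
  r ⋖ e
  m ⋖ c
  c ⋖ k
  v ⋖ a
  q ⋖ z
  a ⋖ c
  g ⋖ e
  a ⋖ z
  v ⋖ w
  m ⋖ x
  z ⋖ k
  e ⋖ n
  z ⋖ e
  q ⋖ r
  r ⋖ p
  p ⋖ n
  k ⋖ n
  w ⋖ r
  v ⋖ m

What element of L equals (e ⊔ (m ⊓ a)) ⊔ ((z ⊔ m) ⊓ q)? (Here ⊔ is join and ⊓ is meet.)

m ∧ a = v
e ∨ v = e
z ∨ m = k
k ∧ q = q
e ∨ q = e

e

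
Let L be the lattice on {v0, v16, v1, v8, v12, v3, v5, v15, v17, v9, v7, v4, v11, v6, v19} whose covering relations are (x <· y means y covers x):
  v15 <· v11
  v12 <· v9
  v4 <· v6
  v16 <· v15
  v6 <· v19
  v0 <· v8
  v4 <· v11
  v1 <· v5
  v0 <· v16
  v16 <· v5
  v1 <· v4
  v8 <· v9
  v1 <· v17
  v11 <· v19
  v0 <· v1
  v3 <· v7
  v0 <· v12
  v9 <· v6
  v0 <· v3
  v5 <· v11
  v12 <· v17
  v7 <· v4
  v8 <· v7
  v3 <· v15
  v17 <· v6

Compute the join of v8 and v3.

v7

Common upper bounds of {v8, v3}: v11, v19, v4, v6, v7.
The least among these is v7.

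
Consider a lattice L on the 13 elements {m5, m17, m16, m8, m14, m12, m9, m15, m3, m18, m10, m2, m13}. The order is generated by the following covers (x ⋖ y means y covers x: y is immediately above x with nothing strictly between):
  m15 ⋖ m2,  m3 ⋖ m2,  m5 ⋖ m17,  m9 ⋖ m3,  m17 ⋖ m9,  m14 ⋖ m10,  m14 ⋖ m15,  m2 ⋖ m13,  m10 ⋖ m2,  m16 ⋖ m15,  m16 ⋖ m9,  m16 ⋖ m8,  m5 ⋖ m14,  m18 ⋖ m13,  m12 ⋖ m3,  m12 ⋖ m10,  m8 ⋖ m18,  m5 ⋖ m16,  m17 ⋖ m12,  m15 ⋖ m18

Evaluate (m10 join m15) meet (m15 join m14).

m15

m10 ∨ m15 = m2
m15 ∨ m14 = m15
m2 ∧ m15 = m15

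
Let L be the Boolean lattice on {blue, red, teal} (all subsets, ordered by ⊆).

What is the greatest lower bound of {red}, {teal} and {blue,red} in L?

Under ⊆, meet is intersection: {red} ∩ {teal} ∩ {blue,red} = ∅.

∅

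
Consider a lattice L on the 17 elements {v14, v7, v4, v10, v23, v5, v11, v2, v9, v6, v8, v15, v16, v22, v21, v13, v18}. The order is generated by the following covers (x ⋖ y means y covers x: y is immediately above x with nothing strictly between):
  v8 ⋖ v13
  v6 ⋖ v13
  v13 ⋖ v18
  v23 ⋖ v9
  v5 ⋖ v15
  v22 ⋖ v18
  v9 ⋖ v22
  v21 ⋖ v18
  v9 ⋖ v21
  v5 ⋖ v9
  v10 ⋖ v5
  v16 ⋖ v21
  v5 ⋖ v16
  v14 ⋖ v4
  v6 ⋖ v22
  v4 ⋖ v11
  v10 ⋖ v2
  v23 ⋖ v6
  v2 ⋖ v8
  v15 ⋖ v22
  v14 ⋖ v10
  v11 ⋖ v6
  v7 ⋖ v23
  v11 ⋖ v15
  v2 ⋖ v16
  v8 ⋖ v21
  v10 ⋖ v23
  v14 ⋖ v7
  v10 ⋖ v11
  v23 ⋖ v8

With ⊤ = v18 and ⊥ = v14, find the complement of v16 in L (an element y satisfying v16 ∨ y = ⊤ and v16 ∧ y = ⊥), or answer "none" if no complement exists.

Need y with v16 ∨ y = v18 and v16 ∧ y = v14.
Checking each element gives: v4.

v4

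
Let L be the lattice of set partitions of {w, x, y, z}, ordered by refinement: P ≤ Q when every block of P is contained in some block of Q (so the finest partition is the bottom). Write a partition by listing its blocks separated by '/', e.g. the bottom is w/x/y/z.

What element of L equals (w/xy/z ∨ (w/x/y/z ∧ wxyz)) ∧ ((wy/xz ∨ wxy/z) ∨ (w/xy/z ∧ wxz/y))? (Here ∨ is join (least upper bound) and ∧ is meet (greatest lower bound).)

w/xy/z

w/x/y/z ∧ wxyz = w/x/y/z
w/xy/z ∨ w/x/y/z = w/xy/z
wy/xz ∨ wxy/z = wxyz
w/xy/z ∧ wxz/y = w/x/y/z
wxyz ∨ w/x/y/z = wxyz
w/xy/z ∧ wxyz = w/xy/z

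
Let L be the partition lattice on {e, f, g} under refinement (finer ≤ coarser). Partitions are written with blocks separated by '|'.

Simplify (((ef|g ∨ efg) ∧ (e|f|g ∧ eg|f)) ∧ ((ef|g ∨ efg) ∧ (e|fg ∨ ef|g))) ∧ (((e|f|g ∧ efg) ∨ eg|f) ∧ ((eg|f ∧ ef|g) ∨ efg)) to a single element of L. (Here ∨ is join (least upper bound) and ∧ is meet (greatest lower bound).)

e|f|g

ef|g ∨ efg = efg
e|f|g ∧ eg|f = e|f|g
efg ∧ e|f|g = e|f|g
ef|g ∨ efg = efg
e|fg ∨ ef|g = efg
efg ∧ efg = efg
e|f|g ∧ efg = e|f|g
e|f|g ∧ efg = e|f|g
e|f|g ∨ eg|f = eg|f
eg|f ∧ ef|g = e|f|g
e|f|g ∨ efg = efg
eg|f ∧ efg = eg|f
e|f|g ∧ eg|f = e|f|g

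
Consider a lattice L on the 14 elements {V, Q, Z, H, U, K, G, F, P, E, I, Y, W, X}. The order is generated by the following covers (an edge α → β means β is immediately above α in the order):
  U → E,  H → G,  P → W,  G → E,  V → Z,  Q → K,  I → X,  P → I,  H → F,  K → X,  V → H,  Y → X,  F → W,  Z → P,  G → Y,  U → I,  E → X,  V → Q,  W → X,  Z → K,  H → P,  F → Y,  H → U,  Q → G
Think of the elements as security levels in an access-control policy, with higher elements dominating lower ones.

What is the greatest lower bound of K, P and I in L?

Z

Common lower bounds of {K, P, I}: V, Z.
The greatest among these is Z.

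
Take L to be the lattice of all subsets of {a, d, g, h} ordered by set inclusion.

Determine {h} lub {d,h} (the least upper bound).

{d,h}

Under ⊆, join is union: {h} ∪ {d,h} = {d,h}.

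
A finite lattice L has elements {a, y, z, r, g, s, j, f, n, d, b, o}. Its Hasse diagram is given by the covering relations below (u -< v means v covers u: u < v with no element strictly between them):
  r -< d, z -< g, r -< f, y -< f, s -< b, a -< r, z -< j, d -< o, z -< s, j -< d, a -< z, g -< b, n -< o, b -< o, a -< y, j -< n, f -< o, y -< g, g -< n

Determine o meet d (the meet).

Common lower bounds of {o, d}: a, d, j, r, z.
The greatest among these is d.

d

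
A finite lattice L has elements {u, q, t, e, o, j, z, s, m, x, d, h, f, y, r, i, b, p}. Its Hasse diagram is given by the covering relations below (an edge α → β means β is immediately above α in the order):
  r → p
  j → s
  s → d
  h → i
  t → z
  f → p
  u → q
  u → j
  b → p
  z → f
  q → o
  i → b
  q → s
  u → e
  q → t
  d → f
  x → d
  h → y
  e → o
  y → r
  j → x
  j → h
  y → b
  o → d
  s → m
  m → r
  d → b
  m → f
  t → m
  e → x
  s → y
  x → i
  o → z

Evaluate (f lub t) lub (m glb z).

f

f ∨ t = f
m ∧ z = t
f ∨ t = f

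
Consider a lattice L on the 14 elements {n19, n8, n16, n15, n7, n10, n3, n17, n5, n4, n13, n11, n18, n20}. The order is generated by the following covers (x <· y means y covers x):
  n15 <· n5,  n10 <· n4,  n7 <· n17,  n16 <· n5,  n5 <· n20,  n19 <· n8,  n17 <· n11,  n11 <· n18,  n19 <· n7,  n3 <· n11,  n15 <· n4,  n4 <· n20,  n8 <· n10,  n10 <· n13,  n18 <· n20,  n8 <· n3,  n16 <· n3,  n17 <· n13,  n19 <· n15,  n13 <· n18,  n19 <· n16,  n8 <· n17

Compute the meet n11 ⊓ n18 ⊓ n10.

n8

Common lower bounds of {n11, n18, n10}: n19, n8.
The greatest among these is n8.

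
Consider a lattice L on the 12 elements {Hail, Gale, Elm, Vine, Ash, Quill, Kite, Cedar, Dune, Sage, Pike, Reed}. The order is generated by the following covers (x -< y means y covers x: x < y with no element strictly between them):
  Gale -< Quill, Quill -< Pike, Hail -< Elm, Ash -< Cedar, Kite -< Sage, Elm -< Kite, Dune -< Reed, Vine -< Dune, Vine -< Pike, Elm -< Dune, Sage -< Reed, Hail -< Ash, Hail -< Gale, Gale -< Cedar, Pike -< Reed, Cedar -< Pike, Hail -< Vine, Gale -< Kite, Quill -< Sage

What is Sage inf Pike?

Common lower bounds of {Sage, Pike}: Gale, Hail, Quill.
The greatest among these is Quill.

Quill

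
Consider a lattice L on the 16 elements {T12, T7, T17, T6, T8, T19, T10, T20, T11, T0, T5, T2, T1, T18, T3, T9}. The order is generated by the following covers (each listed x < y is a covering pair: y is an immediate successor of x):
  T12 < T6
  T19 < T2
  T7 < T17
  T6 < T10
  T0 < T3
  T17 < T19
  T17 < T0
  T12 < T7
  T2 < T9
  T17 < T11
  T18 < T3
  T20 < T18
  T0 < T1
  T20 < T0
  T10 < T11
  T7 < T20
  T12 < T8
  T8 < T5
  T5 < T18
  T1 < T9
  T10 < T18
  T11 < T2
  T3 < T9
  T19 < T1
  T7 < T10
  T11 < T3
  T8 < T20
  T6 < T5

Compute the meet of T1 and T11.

T17

Common lower bounds of {T1, T11}: T12, T17, T7.
The greatest among these is T17.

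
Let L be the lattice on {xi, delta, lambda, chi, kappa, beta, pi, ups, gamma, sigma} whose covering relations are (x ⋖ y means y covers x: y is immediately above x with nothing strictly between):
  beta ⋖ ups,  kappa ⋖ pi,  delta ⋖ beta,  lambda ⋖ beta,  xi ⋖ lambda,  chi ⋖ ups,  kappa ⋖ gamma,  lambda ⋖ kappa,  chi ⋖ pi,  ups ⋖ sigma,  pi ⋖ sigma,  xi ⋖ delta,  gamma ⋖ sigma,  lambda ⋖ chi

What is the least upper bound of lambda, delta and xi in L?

Common upper bounds of {lambda, delta, xi}: beta, sigma, ups.
The least among these is beta.

beta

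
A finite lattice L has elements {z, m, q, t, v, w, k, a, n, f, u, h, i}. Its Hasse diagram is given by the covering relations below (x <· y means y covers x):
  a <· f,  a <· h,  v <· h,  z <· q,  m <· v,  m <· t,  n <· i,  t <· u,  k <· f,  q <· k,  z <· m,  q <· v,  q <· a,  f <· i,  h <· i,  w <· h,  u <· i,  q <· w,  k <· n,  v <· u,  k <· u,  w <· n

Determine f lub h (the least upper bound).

Common upper bounds of {f, h}: i.
The least among these is i.

i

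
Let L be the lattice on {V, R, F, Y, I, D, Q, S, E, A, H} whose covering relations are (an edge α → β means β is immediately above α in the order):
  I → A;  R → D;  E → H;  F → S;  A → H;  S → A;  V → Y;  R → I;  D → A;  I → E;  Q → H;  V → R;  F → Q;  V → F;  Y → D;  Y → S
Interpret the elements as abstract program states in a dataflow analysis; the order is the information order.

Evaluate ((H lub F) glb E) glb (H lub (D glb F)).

H ∨ F = H
H ∧ E = E
D ∧ F = V
H ∨ V = H
E ∧ H = E

E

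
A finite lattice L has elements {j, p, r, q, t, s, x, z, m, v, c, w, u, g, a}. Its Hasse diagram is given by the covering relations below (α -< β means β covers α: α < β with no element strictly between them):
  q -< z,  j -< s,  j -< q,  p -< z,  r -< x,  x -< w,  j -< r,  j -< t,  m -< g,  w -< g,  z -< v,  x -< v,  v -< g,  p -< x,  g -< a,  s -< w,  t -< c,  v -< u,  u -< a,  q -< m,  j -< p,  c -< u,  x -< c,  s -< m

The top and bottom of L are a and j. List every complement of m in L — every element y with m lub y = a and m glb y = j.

Need y with m ∨ y = a and m ∧ y = j.
Checking each element gives: c, t.

c, t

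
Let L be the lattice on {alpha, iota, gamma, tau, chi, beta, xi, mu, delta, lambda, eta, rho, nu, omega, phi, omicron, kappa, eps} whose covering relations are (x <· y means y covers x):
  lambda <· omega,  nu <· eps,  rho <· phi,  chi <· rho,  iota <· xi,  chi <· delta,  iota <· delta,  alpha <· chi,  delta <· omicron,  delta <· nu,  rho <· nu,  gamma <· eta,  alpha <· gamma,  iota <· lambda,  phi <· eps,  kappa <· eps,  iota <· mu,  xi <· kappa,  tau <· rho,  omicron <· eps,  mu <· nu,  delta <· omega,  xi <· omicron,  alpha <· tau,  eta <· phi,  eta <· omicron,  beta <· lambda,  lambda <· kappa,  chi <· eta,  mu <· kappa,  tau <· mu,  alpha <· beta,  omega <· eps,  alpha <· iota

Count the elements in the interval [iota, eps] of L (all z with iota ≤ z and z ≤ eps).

10

The interval [iota, eps] = {delta, eps, iota, kappa, lambda, mu, nu, omega, omicron, xi}, which has 10 elements.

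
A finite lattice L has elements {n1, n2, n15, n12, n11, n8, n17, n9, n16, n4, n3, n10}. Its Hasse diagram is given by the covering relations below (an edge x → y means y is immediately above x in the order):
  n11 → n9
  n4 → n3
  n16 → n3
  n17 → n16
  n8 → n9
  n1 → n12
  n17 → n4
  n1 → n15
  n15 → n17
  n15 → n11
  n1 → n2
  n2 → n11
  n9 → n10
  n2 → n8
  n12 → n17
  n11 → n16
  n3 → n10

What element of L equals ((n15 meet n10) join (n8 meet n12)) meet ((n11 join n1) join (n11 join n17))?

n15

n15 ∧ n10 = n15
n8 ∧ n12 = n1
n15 ∨ n1 = n15
n11 ∨ n1 = n11
n11 ∨ n17 = n16
n11 ∨ n16 = n16
n15 ∧ n16 = n15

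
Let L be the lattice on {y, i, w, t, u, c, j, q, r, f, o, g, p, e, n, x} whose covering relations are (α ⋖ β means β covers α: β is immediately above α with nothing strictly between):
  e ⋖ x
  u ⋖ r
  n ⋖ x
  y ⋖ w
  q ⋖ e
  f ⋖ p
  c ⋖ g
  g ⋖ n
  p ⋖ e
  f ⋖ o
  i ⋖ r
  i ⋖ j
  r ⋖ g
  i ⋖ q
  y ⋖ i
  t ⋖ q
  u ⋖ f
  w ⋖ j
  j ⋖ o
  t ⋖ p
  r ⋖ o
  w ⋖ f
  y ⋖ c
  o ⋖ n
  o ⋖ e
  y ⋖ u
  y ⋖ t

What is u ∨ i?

r

Common upper bounds of {u, i}: e, g, n, o, r, x.
The least among these is r.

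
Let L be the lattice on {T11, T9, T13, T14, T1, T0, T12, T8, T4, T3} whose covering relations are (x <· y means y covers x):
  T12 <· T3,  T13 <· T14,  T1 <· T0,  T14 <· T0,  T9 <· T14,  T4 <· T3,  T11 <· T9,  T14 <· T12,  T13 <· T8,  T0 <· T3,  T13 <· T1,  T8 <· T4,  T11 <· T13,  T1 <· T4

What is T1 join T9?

Common upper bounds of {T1, T9}: T0, T3.
The least among these is T0.

T0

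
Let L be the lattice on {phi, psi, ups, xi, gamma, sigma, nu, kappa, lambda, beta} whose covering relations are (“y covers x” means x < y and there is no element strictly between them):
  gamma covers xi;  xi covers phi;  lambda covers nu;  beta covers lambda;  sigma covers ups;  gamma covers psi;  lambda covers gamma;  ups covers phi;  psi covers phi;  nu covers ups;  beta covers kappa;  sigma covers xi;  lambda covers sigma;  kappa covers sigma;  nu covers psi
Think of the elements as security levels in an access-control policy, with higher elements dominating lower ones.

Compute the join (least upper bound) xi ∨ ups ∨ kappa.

kappa

Common upper bounds of {xi, ups, kappa}: beta, kappa.
The least among these is kappa.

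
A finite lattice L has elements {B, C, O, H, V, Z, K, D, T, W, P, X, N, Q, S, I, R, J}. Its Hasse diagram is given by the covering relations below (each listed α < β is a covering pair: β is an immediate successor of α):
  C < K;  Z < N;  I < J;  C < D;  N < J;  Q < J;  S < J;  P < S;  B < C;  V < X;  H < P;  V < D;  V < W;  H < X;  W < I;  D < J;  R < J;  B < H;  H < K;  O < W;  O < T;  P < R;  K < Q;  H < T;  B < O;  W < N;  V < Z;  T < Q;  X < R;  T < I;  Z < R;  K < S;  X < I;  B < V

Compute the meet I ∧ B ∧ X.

Common lower bounds of {I, B, X}: B.
The greatest among these is B.

B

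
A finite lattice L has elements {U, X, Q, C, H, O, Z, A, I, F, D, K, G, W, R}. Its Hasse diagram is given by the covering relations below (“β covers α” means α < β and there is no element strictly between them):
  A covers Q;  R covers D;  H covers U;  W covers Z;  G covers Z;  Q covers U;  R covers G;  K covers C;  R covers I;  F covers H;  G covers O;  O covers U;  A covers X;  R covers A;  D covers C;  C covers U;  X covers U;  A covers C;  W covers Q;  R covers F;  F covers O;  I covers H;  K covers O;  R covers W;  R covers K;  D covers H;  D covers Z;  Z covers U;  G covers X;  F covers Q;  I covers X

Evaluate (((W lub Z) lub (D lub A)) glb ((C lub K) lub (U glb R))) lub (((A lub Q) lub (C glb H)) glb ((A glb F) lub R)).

W ∨ Z = W
D ∨ A = R
W ∨ R = R
C ∨ K = K
U ∧ R = U
K ∨ U = K
R ∧ K = K
A ∨ Q = A
C ∧ H = U
A ∨ U = A
A ∧ F = Q
Q ∨ R = R
A ∧ R = A
K ∨ A = R

R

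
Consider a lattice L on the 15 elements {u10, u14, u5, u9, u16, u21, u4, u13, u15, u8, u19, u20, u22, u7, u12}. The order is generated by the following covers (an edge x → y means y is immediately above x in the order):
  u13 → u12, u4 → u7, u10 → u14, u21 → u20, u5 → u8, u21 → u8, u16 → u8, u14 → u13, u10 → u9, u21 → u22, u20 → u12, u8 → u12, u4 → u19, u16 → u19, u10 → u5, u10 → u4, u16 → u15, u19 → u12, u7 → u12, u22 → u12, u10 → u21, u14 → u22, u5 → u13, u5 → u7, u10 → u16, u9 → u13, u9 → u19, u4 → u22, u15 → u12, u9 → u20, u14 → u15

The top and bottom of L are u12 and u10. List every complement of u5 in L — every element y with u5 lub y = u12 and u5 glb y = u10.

Need y with u5 ∨ y = u12 and u5 ∧ y = u10.
Checking each element gives: u15, u19, u20, u22.

u15, u19, u20, u22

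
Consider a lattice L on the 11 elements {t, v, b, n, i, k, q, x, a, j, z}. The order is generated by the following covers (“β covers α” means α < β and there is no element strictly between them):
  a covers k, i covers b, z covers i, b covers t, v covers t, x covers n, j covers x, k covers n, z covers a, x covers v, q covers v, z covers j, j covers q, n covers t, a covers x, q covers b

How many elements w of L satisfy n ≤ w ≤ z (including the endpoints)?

The interval [n, z] = {a, j, k, n, x, z}, which has 6 elements.

6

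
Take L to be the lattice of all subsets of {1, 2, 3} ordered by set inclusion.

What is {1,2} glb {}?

Under ⊆, meet is intersection: {1,2} ∩ {} = {}.

{}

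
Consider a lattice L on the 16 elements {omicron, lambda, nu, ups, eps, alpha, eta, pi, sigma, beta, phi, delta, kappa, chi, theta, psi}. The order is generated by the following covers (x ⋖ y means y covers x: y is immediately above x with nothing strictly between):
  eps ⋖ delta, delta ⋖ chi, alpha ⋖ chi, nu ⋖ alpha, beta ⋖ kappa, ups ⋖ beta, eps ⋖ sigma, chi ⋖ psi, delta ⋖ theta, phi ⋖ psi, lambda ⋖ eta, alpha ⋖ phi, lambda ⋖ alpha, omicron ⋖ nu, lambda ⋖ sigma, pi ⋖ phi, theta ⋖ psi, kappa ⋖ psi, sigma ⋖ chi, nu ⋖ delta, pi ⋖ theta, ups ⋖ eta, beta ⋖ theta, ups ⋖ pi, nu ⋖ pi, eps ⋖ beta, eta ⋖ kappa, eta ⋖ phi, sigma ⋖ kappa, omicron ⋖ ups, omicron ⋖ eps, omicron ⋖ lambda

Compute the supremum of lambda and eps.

Common upper bounds of {lambda, eps}: chi, kappa, psi, sigma.
The least among these is sigma.

sigma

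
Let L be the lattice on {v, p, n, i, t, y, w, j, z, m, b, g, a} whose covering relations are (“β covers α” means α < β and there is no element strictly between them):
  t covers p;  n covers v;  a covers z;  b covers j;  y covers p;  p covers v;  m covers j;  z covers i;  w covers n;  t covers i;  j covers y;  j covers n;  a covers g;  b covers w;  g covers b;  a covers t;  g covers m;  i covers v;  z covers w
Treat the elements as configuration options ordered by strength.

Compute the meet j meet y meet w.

v

Common lower bounds of {j, y, w}: v.
The greatest among these is v.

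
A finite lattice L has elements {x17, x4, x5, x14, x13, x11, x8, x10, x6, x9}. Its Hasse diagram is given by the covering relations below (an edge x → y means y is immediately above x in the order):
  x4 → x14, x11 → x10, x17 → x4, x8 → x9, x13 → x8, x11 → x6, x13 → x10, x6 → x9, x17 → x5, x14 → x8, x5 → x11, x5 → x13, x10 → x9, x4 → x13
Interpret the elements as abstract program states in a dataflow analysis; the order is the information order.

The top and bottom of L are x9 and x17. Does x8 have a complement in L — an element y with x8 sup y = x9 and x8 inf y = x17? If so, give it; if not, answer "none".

For every candidate y, either x8 ∨ y ≠ x9 or x8 ∧ y ≠ x17; no complement exists.

none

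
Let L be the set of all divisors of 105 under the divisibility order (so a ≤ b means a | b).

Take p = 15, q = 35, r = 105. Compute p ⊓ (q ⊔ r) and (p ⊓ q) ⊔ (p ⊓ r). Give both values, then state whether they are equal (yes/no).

15; 15; yes

q ⊔ r = 105, so p ⊓ (q ⊔ r) = 15 ⊓ 105 = 15.
p ⊓ q = 5 and p ⊓ r = 15, so (p ⊓ q) ⊔ (p ⊓ r) = 5 ⊔ 15 = 15.
Equal: yes.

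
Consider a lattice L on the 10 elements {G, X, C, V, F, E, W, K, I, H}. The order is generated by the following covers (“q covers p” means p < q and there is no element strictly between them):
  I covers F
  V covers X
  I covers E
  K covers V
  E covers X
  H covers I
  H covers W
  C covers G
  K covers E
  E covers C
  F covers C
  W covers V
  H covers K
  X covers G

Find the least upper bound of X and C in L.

Common upper bounds of {X, C}: E, H, I, K.
The least among these is E.

E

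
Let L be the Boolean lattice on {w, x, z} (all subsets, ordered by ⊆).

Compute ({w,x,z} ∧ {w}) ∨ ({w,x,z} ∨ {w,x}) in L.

{w,x,z}

{w,x,z} ∧ {w} = {w}
{w,x,z} ∨ {w,x} = {w,x,z}
{w} ∨ {w,x,z} = {w,x,z}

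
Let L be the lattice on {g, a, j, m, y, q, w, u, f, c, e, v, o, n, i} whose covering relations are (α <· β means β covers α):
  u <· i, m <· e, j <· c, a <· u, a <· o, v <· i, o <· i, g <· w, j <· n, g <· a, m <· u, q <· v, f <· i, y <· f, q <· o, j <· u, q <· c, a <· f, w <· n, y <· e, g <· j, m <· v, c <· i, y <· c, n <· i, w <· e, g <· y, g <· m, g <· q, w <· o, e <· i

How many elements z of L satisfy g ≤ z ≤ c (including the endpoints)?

The interval [g, c] = {c, g, j, q, y}, which has 5 elements.

5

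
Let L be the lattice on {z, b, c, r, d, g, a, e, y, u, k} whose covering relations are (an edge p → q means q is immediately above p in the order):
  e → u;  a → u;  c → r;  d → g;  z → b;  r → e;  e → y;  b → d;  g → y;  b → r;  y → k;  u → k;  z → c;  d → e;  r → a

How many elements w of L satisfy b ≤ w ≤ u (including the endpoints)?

The interval [b, u] = {a, b, d, e, r, u}, which has 6 elements.

6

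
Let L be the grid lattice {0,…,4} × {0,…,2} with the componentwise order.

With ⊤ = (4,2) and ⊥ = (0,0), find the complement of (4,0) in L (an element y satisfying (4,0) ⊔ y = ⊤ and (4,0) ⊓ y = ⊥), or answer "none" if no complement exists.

(0,2)

Need y with (4,0) ∨ y = (4,2) and (4,0) ∧ y = (0,0).
Checking each element gives: (0,2).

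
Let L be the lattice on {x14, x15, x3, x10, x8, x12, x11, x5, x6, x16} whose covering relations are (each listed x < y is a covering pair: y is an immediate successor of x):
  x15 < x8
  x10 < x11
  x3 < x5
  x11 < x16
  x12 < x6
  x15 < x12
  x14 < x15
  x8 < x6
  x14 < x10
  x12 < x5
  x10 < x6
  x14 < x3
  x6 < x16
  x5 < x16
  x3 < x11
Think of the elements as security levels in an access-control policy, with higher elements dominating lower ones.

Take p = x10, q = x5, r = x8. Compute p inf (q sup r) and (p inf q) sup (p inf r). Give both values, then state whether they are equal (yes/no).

x10; x14; no

q sup r = x16, so p inf (q sup r) = x10 inf x16 = x10.
p inf q = x14 and p inf r = x14, so (p inf q) sup (p inf r) = x14 sup x14 = x14.
Equal: no.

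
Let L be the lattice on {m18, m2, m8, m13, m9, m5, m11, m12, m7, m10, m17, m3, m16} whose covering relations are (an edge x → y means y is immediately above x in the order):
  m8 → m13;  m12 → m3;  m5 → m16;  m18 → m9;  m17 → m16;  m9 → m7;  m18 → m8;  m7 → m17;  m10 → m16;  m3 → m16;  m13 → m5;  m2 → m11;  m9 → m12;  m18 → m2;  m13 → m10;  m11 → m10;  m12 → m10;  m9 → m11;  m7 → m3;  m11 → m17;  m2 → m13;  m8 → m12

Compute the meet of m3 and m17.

m7

Common lower bounds of {m3, m17}: m18, m7, m9.
The greatest among these is m7.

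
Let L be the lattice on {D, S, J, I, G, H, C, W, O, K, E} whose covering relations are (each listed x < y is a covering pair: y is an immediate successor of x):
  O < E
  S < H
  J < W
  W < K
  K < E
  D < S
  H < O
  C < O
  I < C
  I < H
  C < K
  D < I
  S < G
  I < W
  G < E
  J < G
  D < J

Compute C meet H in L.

C ∧ H = I

I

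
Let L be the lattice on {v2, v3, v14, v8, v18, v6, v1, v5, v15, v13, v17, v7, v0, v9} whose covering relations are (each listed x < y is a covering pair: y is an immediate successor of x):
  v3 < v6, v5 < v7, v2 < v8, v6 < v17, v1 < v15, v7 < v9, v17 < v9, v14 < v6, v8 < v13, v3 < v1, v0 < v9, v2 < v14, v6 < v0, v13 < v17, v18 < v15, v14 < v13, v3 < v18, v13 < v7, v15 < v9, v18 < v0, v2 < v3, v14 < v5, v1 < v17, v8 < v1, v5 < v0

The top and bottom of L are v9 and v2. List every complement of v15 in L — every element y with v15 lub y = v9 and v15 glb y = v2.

v14, v5

Need y with v15 ∨ y = v9 and v15 ∧ y = v2.
Checking each element gives: v14, v5.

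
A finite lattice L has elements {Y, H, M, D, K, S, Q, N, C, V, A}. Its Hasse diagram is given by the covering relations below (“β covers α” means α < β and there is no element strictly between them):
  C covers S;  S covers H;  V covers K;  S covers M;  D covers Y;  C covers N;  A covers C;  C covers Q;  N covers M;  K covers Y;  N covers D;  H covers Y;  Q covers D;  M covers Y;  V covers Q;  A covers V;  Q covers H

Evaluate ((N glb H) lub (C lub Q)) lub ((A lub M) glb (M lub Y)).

N ∧ H = Y
C ∨ Q = C
Y ∨ C = C
A ∨ M = A
M ∨ Y = M
A ∧ M = M
C ∨ M = C

C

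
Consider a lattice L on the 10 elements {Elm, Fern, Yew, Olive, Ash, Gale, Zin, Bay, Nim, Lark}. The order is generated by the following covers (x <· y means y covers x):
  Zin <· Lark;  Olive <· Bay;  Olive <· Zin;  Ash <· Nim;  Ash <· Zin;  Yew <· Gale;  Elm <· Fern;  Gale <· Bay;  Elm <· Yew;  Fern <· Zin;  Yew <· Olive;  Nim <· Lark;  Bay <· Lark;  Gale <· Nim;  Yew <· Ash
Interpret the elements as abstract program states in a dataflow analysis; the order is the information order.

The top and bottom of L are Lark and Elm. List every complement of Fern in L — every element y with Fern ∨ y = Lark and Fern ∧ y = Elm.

Bay, Gale, Nim

Need y with Fern ∨ y = Lark and Fern ∧ y = Elm.
Checking each element gives: Bay, Gale, Nim.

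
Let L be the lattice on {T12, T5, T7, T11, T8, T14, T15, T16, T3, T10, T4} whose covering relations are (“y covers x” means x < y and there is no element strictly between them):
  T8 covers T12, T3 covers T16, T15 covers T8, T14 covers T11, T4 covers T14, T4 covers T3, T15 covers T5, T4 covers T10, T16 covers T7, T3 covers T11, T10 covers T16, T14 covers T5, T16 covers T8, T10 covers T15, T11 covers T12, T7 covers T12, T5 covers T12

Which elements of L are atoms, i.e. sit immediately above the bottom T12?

The atoms are exactly the elements that cover T12: T11, T5, T7, T8.

T11, T5, T7, T8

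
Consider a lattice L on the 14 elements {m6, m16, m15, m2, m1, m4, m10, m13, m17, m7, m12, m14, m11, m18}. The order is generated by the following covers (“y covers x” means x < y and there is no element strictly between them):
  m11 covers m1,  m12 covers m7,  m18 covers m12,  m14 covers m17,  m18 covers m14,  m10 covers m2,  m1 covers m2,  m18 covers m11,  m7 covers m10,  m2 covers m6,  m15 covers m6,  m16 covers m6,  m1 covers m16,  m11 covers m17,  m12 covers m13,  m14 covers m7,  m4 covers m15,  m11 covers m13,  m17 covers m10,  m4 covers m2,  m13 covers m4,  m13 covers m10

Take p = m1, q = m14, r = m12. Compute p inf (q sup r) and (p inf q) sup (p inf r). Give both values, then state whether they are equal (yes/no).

q sup r = m18, so p inf (q sup r) = m1 inf m18 = m1.
p inf q = m2 and p inf r = m2, so (p inf q) sup (p inf r) = m2 sup m2 = m2.
Equal: no.

m1; m2; no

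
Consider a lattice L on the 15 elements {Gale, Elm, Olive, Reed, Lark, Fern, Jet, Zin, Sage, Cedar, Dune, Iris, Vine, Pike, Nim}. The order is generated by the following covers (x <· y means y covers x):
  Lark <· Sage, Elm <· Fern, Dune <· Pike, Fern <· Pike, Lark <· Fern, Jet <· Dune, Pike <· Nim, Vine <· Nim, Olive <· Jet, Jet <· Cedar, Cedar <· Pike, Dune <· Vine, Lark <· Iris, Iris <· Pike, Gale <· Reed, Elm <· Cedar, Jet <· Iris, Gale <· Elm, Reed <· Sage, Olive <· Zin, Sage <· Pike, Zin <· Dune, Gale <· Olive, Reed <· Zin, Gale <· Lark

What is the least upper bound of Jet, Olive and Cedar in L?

Cedar

Common upper bounds of {Jet, Olive, Cedar}: Cedar, Nim, Pike.
The least among these is Cedar.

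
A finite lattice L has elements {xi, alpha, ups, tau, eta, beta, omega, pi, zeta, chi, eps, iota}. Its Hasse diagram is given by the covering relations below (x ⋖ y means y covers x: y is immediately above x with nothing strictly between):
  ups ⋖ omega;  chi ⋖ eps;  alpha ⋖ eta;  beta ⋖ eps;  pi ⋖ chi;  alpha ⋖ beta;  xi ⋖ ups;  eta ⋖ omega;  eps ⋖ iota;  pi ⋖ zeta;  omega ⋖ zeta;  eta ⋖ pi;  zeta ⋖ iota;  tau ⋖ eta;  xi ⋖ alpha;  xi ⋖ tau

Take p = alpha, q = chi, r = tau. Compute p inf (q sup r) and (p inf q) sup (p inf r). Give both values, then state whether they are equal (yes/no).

q sup r = chi, so p inf (q sup r) = alpha inf chi = alpha.
p inf q = alpha and p inf r = xi, so (p inf q) sup (p inf r) = alpha sup xi = alpha.
Equal: yes.

alpha; alpha; yes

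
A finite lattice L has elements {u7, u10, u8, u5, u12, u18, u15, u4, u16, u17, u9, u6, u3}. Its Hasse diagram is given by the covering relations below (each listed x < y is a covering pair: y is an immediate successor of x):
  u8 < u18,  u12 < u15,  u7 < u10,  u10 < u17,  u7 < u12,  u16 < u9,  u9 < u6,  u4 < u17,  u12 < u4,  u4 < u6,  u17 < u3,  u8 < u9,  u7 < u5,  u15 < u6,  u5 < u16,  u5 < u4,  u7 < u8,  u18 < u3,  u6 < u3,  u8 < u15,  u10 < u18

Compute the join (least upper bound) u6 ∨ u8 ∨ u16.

u6

Common upper bounds of {u6, u8, u16}: u3, u6.
The least among these is u6.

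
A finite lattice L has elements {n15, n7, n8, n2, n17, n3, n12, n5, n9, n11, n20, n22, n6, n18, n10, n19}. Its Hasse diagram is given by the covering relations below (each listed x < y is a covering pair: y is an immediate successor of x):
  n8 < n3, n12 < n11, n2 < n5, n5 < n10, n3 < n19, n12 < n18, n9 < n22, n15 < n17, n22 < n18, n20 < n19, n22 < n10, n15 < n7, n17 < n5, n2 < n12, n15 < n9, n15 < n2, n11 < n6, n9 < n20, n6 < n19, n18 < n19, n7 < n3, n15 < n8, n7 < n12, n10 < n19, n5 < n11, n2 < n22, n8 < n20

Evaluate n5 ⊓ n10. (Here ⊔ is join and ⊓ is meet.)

n5

n5 ∧ n10 = n5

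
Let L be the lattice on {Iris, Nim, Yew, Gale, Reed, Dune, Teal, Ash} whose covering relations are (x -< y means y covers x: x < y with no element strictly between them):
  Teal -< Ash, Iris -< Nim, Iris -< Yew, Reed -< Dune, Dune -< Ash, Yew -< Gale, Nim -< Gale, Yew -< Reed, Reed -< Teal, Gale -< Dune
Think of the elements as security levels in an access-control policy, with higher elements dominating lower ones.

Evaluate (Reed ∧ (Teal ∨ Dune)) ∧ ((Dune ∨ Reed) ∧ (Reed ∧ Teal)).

Reed

Teal ∨ Dune = Ash
Reed ∧ Ash = Reed
Dune ∨ Reed = Dune
Reed ∧ Teal = Reed
Dune ∧ Reed = Reed
Reed ∧ Reed = Reed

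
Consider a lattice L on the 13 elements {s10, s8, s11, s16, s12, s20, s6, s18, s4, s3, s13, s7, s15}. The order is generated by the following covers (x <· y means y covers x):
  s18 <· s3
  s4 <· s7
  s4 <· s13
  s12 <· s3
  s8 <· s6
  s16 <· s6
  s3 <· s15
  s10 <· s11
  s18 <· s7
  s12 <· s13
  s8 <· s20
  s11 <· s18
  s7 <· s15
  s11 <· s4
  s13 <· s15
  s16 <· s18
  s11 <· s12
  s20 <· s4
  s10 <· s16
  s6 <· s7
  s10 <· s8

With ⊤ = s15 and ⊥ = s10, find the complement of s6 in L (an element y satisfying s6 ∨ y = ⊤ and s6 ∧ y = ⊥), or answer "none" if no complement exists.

Need y with s6 ∨ y = s15 and s6 ∧ y = s10.
Checking each element gives: s12.

s12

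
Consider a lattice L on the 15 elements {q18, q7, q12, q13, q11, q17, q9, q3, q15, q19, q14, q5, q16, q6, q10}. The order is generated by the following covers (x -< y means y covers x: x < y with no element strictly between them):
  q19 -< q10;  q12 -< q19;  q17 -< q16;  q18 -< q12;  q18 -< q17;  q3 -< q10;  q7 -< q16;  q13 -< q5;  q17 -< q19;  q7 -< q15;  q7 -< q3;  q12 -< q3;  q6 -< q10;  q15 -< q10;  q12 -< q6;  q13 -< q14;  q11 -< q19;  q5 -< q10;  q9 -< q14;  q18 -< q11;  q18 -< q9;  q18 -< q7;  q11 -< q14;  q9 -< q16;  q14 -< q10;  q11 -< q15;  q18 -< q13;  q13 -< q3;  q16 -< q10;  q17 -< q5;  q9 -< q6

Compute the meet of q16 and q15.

q7

Common lower bounds of {q16, q15}: q18, q7.
The greatest among these is q7.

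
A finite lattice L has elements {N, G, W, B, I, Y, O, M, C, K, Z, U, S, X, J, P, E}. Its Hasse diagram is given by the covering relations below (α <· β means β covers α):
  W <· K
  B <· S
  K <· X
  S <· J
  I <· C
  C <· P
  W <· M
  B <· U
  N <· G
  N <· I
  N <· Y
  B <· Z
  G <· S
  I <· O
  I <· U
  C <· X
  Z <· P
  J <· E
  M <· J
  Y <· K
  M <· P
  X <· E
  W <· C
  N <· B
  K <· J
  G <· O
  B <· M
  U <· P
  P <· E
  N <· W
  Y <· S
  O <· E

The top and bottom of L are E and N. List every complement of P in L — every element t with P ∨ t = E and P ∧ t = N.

Need t with P ∨ t = E and P ∧ t = N.
Checking each element gives: G, Y.

G, Y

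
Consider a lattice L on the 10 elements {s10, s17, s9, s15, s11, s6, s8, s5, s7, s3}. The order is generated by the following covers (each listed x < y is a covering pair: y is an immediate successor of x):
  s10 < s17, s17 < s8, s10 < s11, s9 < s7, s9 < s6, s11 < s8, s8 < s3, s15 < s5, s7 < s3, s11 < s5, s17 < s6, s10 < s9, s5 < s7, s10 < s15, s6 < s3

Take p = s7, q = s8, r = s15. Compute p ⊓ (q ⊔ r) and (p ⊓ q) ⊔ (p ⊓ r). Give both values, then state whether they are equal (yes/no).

s7; s5; no

q ⊔ r = s3, so p ⊓ (q ⊔ r) = s7 ⊓ s3 = s7.
p ⊓ q = s11 and p ⊓ r = s15, so (p ⊓ q) ⊔ (p ⊓ r) = s11 ⊔ s15 = s5.
Equal: no.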